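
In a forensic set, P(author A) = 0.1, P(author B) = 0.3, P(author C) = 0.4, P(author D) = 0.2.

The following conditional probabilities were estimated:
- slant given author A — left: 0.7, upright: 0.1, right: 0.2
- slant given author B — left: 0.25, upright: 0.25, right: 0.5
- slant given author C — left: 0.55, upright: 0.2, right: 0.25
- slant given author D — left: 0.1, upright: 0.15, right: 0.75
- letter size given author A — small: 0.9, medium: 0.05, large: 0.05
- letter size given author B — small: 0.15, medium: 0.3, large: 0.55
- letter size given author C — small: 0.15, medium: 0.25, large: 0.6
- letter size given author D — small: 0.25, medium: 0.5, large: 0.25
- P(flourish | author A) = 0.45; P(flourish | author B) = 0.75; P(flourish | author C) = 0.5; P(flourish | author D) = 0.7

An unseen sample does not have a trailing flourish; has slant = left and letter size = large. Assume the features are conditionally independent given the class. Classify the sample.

author A: 0.1 × 0.7 × 0.05 × (1−0.45) = 0.001925
author B: 0.3 × 0.25 × 0.55 × (1−0.75) = 0.0103125
author C: 0.4 × 0.55 × 0.6 × (1−0.5) = 0.066
author D: 0.2 × 0.1 × 0.25 × (1−0.7) = 0.0015
Highest score → author C.

author C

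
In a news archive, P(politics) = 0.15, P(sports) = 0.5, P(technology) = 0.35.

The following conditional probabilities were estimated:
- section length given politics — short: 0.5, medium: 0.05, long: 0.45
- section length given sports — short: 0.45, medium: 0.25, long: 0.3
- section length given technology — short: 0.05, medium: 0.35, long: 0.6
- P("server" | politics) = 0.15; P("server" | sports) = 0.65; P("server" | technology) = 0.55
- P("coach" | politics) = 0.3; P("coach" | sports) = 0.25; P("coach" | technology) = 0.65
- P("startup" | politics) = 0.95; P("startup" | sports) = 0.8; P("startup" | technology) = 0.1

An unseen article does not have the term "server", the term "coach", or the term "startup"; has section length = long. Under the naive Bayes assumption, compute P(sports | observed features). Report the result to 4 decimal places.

0.1986

politics: 0.15 × 0.45 × (1−0.15) × (1−0.3) × (1−0.95) = 0.002008125
sports: 0.5 × 0.3 × (1−0.65) × (1−0.25) × (1−0.8) = 0.007875
technology: 0.35 × 0.6 × (1−0.55) × (1−0.65) × (1−0.1) = 0.0297675
P(sports | x) = 0.007875 / 0.039650625 ≈ 0.1986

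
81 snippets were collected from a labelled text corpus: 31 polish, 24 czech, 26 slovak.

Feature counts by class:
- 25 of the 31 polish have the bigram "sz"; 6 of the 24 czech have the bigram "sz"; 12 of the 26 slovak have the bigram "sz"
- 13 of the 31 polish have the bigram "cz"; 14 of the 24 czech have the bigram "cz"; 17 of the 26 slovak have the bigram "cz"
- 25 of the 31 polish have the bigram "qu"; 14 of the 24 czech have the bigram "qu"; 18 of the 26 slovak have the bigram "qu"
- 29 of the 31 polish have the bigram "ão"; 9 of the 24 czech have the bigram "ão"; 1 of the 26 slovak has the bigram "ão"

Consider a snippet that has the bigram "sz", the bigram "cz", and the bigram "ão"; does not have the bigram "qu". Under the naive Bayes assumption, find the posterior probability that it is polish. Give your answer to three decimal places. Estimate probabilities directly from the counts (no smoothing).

polish: (31/81) × (25/31) × (13/31) × (6/31) × (29/31) ≈ 0.0234349
czech: (24/81) × (6/24) × (14/24) × (10/24) × (9/24) ≈ 0.00675154
slovak: (26/81) × (12/26) × (17/26) × (8/26) × (1/26) ≈ 0.00114634
P(polish | x) = 0.0234349 / 0.03133278 ≈ 0.748

0.748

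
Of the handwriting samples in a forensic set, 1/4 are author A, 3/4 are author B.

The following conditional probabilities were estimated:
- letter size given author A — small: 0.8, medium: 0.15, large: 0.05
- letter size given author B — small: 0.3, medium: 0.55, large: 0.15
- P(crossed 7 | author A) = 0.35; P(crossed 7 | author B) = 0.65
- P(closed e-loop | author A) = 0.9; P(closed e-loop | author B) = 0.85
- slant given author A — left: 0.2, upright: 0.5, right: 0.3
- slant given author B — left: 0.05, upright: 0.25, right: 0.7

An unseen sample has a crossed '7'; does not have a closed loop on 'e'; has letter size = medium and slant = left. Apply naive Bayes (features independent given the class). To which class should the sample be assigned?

author A: 0.25 × 0.15 × 0.35 × (1−0.9) × 0.2 = 0.0002625
author B: 0.75 × 0.55 × 0.65 × (1−0.85) × 0.05 = 0.0020109375
Highest score → author B.

author B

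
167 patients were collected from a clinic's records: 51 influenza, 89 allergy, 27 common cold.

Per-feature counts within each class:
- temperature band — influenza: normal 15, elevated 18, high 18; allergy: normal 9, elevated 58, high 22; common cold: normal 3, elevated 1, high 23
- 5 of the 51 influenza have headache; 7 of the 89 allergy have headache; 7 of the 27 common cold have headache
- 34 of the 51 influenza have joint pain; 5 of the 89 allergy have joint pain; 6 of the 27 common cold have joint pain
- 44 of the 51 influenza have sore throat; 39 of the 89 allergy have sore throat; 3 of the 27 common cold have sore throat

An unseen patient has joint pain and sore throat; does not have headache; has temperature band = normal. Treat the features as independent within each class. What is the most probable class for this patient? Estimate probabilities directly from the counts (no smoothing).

influenza: (51/167) × (15/51) × (46/51) × (34/51) × (44/51) ≈ 0.0465965
allergy: (89/167) × (9/89) × (82/89) × (5/89) × (39/89) ≈ 0.00122238
common cold: (27/167) × (3/27) × (20/27) × (6/27) × (3/27) ≈ 0.000328561
Highest score → influenza.

influenza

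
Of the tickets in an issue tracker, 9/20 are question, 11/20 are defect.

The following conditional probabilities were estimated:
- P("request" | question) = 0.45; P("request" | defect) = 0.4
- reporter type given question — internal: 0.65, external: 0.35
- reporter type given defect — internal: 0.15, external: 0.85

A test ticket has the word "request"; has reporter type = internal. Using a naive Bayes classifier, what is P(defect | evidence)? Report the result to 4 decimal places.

0.2005

question: 0.45 × 0.45 × 0.65 = 0.131625
defect: 0.55 × 0.4 × 0.15 = 0.033
P(defect | x) = 0.033 / 0.164625 ≈ 0.2005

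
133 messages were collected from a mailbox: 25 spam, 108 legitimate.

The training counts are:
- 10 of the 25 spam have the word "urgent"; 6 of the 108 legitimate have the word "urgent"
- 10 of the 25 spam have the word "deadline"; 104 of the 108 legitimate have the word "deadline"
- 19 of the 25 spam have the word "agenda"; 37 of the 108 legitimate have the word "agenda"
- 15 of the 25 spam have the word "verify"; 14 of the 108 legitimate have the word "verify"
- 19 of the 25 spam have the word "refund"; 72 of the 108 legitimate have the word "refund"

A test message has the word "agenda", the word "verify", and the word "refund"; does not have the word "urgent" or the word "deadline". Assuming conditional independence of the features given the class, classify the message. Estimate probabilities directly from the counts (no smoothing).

spam

spam: (25/133) × (15/25) × (15/25) × (19/25) × (15/25) × (19/25) ≈ 0.0234514
legitimate: (108/133) × (102/108) × (4/108) × (37/108) × (14/108) × (72/108) ≈ 0.000840961
Highest score → spam.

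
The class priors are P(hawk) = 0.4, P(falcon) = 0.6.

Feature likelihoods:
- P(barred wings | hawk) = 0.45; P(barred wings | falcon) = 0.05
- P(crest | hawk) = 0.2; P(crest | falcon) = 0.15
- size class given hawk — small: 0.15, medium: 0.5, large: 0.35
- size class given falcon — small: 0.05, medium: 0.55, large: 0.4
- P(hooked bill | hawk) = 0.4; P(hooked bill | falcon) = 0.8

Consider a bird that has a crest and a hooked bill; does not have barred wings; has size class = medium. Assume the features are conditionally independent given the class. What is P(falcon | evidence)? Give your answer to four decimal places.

hawk: 0.4 × (1−0.45) × 0.2 × 0.5 × 0.4 = 0.0088
falcon: 0.6 × (1−0.05) × 0.15 × 0.55 × 0.8 = 0.03762
P(falcon | x) = 0.03762 / 0.04642 ≈ 0.8104

0.8104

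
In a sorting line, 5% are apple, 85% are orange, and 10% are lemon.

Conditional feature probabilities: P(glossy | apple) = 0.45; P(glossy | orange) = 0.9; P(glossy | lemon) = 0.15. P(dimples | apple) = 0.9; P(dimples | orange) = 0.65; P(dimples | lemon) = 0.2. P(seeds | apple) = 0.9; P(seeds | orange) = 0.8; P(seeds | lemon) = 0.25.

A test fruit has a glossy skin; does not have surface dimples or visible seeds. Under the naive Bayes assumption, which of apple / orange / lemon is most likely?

apple: 0.05 × 0.45 × (1−0.9) × (1−0.9) = 0.000225
orange: 0.85 × 0.9 × (1−0.65) × (1−0.8) = 0.05355
lemon: 0.1 × 0.15 × (1−0.2) × (1−0.25) = 0.009
Highest score → orange.

orange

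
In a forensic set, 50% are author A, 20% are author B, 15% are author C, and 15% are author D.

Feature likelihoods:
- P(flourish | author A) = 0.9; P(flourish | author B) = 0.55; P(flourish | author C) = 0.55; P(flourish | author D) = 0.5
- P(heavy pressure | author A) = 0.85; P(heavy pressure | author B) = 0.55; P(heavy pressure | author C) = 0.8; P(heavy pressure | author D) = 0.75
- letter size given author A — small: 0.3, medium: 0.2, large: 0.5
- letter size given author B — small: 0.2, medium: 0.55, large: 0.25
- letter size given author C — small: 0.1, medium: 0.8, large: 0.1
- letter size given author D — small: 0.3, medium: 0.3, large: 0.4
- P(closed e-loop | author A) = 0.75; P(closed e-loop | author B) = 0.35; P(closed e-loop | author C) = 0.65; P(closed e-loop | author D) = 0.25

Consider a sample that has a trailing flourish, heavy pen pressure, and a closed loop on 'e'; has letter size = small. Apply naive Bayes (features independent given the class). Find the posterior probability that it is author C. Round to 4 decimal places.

author A: 0.5 × 0.9 × 0.85 × 0.3 × 0.75 = 0.0860625
author B: 0.2 × 0.55 × 0.55 × 0.2 × 0.35 = 0.004235
author C: 0.15 × 0.55 × 0.8 × 0.1 × 0.65 = 0.00429
author D: 0.15 × 0.5 × 0.75 × 0.3 × 0.25 = 0.00421875
P(author C | x) = 0.00429 / 0.09880625 ≈ 0.0434

0.0434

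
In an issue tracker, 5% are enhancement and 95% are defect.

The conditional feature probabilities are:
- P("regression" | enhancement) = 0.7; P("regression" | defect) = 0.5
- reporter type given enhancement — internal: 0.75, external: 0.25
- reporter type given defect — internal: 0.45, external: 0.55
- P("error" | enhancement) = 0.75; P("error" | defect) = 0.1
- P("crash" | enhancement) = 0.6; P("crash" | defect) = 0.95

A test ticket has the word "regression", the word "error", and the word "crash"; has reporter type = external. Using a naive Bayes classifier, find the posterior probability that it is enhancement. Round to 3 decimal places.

0.137

enhancement: 0.05 × 0.7 × 0.25 × 0.75 × 0.6 = 0.0039375
defect: 0.95 × 0.5 × 0.55 × 0.1 × 0.95 = 0.02481875
P(enhancement | x) = 0.0039375 / 0.02875625 ≈ 0.137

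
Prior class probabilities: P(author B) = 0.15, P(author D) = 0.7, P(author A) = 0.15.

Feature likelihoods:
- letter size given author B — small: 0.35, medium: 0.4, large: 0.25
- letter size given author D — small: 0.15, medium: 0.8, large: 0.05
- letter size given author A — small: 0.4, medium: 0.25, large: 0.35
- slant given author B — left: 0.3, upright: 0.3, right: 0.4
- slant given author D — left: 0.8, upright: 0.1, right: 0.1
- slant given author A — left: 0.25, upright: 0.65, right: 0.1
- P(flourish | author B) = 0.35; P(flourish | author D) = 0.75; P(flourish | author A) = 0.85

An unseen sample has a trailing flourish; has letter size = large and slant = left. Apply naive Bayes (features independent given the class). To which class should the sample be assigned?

author B: 0.15 × 0.25 × 0.3 × 0.35 = 0.0039375
author D: 0.7 × 0.05 × 0.8 × 0.75 = 0.021
author A: 0.15 × 0.35 × 0.25 × 0.85 = 0.01115625
Highest score → author D.

author D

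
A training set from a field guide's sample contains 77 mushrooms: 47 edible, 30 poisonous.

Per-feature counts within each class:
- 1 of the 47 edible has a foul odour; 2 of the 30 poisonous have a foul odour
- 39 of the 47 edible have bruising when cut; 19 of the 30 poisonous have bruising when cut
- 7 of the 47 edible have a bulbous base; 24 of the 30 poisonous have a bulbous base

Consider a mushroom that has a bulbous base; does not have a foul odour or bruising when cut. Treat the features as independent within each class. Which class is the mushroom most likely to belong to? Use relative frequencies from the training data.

poisonous

edible: (47/77) × (46/47) × (8/47) × (7/47) ≈ 0.0151447
poisonous: (30/77) × (28/30) × (11/30) × (24/30) ≈ 0.106667
Highest score → poisonous.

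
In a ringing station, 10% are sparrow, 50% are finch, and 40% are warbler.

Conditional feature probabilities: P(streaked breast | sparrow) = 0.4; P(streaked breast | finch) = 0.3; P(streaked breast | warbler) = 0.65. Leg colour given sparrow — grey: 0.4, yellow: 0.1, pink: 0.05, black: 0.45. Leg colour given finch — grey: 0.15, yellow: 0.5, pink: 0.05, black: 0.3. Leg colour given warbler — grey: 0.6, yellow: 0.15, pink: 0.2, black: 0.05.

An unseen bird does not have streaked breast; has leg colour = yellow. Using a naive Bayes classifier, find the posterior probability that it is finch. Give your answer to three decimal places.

sparrow: 0.1 × (1−0.4) × 0.1 = 0.006
finch: 0.5 × (1−0.3) × 0.5 = 0.175
warbler: 0.4 × (1−0.65) × 0.15 = 0.021
P(finch | x) = 0.175 / 0.202 ≈ 0.866

0.866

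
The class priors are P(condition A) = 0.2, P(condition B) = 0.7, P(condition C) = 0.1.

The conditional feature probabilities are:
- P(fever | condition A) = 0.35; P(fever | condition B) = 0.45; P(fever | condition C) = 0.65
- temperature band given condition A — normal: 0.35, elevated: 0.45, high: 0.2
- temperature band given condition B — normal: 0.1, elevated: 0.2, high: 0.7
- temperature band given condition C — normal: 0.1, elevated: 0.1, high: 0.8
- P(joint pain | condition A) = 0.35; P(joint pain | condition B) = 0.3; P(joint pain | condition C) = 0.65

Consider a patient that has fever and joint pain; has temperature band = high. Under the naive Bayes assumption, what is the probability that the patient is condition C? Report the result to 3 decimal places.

condition A: 0.2 × 0.35 × 0.2 × 0.35 = 0.0049
condition B: 0.7 × 0.45 × 0.7 × 0.3 = 0.06615
condition C: 0.1 × 0.65 × 0.8 × 0.65 = 0.0338
P(condition C | x) = 0.0338 / 0.10485 ≈ 0.322

0.322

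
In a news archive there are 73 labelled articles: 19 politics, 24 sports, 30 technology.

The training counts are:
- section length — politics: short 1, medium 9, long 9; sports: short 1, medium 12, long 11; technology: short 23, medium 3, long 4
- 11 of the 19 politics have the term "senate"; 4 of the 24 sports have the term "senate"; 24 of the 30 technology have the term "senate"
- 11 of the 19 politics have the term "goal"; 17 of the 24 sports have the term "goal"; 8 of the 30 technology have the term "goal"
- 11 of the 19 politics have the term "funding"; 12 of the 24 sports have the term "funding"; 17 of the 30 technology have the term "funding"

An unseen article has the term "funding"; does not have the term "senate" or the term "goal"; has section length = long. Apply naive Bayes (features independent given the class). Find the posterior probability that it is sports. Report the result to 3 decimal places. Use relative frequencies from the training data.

politics: (19/73) × (9/19) × (8/19) × (8/19) × (11/19) ≈ 0.0126541
sports: (24/73) × (11/24) × (20/24) × (7/24) × (12/24) ≈ 0.0183124
technology: (30/73) × (4/30) × (6/30) × (22/30) × (17/30) ≈ 0.00455403
P(sports | x) = 0.0183124 / 0.03552053 ≈ 0.516

0.516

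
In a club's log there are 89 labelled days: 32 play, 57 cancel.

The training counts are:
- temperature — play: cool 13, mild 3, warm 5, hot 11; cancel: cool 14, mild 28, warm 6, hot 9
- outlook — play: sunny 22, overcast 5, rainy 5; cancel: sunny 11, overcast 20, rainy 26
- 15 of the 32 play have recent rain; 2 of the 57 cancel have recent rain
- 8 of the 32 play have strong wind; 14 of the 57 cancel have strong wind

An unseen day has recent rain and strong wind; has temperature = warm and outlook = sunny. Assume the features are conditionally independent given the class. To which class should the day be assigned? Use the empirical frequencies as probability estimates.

play

play: (32/89) × (5/32) × (22/32) × (15/32) × (8/32) ≈ 0.0045262
cancel: (57/89) × (6/57) × (11/57) × (2/57) × (14/57) ≈ 0.000112121
Highest score → play.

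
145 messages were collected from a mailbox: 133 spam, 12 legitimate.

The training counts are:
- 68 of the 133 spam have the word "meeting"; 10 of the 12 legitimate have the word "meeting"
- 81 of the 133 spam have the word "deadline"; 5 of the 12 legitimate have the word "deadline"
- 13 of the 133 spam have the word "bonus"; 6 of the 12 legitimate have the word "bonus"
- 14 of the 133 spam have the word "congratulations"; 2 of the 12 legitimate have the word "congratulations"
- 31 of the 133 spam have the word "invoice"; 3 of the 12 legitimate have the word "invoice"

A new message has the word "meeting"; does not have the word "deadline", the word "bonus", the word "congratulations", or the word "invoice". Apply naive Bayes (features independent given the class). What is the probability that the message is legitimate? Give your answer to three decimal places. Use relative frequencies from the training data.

spam: (133/145) × (68/133) × (52/133) × (120/133) × (119/133) × (102/133) ≈ 0.113518
legitimate: (12/145) × (10/12) × (7/12) × (6/12) × (10/12) × (9/12) ≈ 0.0125718
P(legitimate | x) = 0.0125718 / 0.1260898 ≈ 0.100

0.100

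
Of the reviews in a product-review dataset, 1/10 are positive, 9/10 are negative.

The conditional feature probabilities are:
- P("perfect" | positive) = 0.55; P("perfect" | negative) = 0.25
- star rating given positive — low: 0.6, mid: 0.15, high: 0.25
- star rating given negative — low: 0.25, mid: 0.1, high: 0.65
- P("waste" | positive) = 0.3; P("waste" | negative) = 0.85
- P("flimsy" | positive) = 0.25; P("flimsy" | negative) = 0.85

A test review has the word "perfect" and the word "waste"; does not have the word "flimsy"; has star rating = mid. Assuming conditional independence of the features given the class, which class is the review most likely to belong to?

negative

positive: 0.1 × 0.55 × 0.15 × 0.3 × (1−0.25) = 0.00185625
negative: 0.9 × 0.25 × 0.1 × 0.85 × (1−0.85) = 0.00286875
Highest score → negative.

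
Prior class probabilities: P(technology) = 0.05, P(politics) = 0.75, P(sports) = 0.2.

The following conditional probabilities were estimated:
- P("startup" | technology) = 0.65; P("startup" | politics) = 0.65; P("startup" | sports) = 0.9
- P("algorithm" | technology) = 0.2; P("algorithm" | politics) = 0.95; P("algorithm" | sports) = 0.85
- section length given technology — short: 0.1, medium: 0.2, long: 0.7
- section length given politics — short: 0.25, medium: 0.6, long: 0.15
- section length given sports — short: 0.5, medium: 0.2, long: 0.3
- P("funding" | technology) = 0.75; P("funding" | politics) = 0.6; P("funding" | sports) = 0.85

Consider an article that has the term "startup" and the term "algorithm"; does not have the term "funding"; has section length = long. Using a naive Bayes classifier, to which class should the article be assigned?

politics

technology: 0.05 × 0.65 × 0.2 × 0.7 × (1−0.75) = 0.0011375
politics: 0.75 × 0.65 × 0.95 × 0.15 × (1−0.6) = 0.0277875
sports: 0.2 × 0.9 × 0.85 × 0.3 × (1−0.85) = 0.006885
Highest score → politics.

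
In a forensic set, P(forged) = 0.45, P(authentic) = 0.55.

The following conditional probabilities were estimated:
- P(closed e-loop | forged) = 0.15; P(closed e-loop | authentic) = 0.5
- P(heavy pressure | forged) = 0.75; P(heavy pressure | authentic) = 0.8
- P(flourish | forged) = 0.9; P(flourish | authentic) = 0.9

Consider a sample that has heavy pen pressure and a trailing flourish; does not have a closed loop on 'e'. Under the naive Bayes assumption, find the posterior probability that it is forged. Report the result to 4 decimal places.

forged: 0.45 × (1−0.15) × 0.75 × 0.9 = 0.2581875
authentic: 0.55 × (1−0.5) × 0.8 × 0.9 = 0.198
P(forged | x) = 0.2581875 / 0.4561875 ≈ 0.5660

0.5660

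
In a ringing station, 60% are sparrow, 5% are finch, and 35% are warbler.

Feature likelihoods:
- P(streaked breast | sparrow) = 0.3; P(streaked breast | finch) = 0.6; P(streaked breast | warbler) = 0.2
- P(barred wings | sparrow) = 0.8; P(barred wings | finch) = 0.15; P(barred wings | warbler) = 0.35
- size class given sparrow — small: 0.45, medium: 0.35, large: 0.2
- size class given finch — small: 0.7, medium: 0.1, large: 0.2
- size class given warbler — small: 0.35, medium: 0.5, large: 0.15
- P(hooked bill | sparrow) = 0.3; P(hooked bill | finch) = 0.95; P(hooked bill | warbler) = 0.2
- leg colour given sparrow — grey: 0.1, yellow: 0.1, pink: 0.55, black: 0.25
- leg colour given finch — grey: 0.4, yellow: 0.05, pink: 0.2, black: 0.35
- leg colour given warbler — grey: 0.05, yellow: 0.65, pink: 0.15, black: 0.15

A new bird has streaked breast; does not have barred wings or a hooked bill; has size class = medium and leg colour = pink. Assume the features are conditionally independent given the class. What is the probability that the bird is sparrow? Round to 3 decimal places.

0.638

sparrow: 0.6 × 0.3 × (1−0.8) × 0.35 × (1−0.3) × 0.55 = 0.004851
finch: 0.05 × 0.6 × (1−0.15) × 0.1 × (1−0.95) × 0.2 = 0.0000255
warbler: 0.35 × 0.2 × (1−0.35) × 0.5 × (1−0.2) × 0.15 = 0.00273
P(sparrow | x) = 0.004851 / 0.0076065 ≈ 0.638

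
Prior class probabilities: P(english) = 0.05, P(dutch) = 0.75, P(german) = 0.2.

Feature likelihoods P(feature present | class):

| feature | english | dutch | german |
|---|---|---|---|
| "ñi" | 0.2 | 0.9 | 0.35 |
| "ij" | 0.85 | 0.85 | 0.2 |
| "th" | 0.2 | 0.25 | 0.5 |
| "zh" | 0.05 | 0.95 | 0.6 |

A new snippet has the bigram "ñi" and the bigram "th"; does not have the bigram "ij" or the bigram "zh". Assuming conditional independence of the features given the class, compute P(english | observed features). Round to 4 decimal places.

english: 0.05 × 0.2 × (1−0.85) × 0.2 × (1−0.05) = 0.000285
dutch: 0.75 × 0.9 × (1−0.85) × 0.25 × (1−0.95) = 0.001265625
german: 0.2 × 0.35 × (1−0.2) × 0.5 × (1−0.6) = 0.0112
P(english | x) = 0.000285 / 0.012750625 ≈ 0.0224

0.0224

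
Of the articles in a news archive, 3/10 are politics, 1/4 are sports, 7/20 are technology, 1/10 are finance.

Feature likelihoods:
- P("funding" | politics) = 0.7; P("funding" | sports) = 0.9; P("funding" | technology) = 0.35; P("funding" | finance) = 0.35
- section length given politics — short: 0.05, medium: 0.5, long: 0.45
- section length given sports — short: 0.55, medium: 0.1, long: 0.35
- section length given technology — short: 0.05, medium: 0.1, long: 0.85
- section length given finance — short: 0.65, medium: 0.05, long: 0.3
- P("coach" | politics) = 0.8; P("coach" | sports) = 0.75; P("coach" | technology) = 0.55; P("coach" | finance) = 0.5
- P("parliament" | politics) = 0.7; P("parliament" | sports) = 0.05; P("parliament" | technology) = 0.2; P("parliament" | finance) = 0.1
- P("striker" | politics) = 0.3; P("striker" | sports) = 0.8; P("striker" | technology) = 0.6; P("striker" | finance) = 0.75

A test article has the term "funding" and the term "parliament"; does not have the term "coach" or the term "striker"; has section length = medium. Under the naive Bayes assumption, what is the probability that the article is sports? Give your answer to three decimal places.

politics: 0.3 × 0.7 × 0.5 × (1−0.8) × 0.7 × (1−0.3) = 0.01029
sports: 0.25 × 0.9 × 0.1 × (1−0.75) × 0.05 × (1−0.8) = 0.00005625
technology: 0.35 × 0.35 × 0.1 × (1−0.55) × 0.2 × (1−0.6) = 0.000441
finance: 0.1 × 0.35 × 0.05 × (1−0.5) × 0.1 × (1−0.75) = 0.000021875
P(sports | x) = 0.00005625 / 0.010809125 ≈ 0.005

0.005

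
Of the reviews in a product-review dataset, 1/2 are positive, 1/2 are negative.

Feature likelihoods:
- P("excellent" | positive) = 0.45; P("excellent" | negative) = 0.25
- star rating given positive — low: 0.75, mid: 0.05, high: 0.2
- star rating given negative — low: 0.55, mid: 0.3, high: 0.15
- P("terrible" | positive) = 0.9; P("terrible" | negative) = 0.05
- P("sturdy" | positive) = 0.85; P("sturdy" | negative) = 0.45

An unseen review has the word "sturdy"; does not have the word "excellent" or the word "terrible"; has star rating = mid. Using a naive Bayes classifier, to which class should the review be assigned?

negative

positive: 0.5 × (1−0.45) × 0.05 × (1−0.9) × 0.85 = 0.00116875
negative: 0.5 × (1−0.25) × 0.3 × (1−0.05) × 0.45 = 0.04809375
Highest score → negative.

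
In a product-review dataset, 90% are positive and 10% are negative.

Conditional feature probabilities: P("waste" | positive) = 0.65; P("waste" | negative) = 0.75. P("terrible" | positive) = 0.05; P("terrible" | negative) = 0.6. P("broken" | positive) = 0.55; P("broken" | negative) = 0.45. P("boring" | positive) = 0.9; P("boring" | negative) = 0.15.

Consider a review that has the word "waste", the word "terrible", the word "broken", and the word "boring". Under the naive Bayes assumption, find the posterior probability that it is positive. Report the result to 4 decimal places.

0.8266

positive: 0.9 × 0.65 × 0.05 × 0.55 × 0.9 = 0.01447875
negative: 0.1 × 0.75 × 0.6 × 0.45 × 0.15 = 0.0030375
P(positive | x) = 0.01447875 / 0.01751625 ≈ 0.8266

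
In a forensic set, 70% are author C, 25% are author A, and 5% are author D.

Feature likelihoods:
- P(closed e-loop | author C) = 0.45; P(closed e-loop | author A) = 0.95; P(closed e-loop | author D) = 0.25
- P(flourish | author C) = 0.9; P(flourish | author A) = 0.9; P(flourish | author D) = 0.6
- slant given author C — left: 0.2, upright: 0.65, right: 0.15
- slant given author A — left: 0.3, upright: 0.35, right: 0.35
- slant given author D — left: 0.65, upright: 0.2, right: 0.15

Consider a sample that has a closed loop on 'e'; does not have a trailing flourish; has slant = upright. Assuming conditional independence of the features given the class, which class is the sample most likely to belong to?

author C

author C: 0.7 × 0.45 × (1−0.9) × 0.65 = 0.020475
author A: 0.25 × 0.95 × (1−0.9) × 0.35 = 0.0083125
author D: 0.05 × 0.25 × (1−0.6) × 0.2 = 0.001
Highest score → author C.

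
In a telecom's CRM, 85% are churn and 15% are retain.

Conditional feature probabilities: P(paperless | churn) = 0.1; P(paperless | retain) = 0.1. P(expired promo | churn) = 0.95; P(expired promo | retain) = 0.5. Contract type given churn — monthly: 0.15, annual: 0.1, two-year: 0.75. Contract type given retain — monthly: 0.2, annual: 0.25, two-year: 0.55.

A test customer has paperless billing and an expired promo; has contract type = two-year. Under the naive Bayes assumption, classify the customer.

churn

churn: 0.85 × 0.1 × 0.95 × 0.75 = 0.0605625
retain: 0.15 × 0.1 × 0.5 × 0.55 = 0.004125
Highest score → churn.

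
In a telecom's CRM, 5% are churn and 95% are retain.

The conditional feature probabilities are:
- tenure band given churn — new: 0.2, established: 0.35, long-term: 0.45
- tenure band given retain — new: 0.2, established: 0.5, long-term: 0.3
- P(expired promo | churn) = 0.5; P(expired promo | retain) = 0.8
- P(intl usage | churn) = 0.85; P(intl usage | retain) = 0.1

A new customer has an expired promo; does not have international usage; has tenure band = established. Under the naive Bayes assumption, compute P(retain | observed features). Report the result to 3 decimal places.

churn: 0.05 × 0.35 × 0.5 × (1−0.85) = 0.0013125
retain: 0.95 × 0.5 × 0.8 × (1−0.1) = 0.342
P(retain | x) = 0.342 / 0.3433125 ≈ 0.996

0.996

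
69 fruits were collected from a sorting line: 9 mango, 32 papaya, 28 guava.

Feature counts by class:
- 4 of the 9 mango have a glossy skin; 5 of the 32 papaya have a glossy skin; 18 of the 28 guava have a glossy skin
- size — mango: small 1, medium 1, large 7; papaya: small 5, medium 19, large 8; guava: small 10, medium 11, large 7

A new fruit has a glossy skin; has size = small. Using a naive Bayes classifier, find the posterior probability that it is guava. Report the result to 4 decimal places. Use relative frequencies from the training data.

0.8399

mango: (9/69) × (4/9) × (1/9) ≈ 0.00644122
papaya: (32/69) × (5/32) × (5/32) ≈ 0.0113225
guava: (28/69) × (18/28) × (10/28) ≈ 0.0931677
P(guava | x) = 0.0931677 / 0.11093142 ≈ 0.8399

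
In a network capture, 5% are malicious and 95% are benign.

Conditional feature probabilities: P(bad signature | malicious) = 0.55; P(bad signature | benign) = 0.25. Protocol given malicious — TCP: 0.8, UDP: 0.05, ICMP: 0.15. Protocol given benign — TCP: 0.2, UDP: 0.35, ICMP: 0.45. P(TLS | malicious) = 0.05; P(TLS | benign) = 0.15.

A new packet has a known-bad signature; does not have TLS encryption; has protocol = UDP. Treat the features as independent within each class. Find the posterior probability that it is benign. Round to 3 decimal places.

0.982

malicious: 0.05 × 0.55 × 0.05 × (1−0.05) = 0.00130625
benign: 0.95 × 0.25 × 0.35 × (1−0.15) = 0.07065625
P(benign | x) = 0.07065625 / 0.0719625 ≈ 0.982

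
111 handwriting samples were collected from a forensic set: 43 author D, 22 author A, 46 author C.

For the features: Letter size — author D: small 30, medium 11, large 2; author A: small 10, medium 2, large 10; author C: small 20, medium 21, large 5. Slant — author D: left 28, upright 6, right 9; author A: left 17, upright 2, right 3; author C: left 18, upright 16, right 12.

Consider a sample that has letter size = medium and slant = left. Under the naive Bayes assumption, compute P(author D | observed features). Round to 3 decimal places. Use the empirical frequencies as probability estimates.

0.423

author D: (43/111) × (11/43) × (28/43) ≈ 0.0645296
author A: (22/111) × (2/22) × (17/22) ≈ 0.013923
author C: (46/111) × (21/46) × (18/46) ≈ 0.0740306
P(author D | x) = 0.0645296 / 0.1524832 ≈ 0.423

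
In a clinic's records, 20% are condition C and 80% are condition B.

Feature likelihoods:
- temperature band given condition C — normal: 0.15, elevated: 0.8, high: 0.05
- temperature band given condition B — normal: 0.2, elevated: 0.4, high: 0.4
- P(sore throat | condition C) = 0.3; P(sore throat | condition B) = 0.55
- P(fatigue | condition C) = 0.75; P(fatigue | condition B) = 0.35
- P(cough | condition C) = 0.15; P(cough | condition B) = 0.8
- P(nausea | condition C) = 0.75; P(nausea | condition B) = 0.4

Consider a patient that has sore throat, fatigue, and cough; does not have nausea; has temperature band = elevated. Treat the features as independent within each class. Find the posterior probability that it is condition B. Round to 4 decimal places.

condition C: 0.2 × 0.8 × 0.3 × 0.75 × 0.15 × (1−0.75) = 0.00135
condition B: 0.8 × 0.4 × 0.55 × 0.35 × 0.8 × (1−0.4) = 0.029568
P(condition B | x) = 0.029568 / 0.030918 ≈ 0.9563

0.9563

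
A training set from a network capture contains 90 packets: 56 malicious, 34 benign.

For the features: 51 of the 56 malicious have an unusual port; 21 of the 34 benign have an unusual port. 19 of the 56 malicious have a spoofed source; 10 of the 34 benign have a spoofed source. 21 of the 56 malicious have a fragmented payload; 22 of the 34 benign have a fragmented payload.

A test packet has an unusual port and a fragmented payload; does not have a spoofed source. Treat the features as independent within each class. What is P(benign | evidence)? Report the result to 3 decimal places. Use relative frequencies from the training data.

0.432

malicious: (56/90) × (51/56) × (37/56) × (21/56) ≈ 0.140402
benign: (34/90) × (21/34) × (24/34) × (22/34) ≈ 0.106574
P(benign | x) = 0.106574 / 0.246976 ≈ 0.432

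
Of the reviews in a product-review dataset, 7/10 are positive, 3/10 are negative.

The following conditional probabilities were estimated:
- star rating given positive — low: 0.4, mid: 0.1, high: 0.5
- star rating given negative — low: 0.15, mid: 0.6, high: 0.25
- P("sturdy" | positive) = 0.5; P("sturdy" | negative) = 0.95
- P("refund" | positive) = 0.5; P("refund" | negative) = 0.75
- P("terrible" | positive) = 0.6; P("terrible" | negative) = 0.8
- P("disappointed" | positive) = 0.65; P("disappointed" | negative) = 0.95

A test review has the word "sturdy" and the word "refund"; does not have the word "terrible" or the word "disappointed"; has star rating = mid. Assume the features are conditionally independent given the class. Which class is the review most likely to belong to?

positive: 0.7 × 0.1 × 0.5 × 0.5 × (1−0.6) × (1−0.65) = 0.00245
negative: 0.3 × 0.6 × 0.95 × 0.75 × (1−0.8) × (1−0.95) = 0.0012825
Highest score → positive.

positive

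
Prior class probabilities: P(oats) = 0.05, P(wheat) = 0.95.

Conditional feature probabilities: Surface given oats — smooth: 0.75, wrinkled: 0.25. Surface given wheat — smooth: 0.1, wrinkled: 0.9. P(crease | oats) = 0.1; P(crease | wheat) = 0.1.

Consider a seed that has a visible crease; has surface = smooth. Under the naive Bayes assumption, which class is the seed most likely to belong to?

oats: 0.05 × 0.75 × 0.1 = 0.00375
wheat: 0.95 × 0.1 × 0.1 = 0.0095
Highest score → wheat.

wheat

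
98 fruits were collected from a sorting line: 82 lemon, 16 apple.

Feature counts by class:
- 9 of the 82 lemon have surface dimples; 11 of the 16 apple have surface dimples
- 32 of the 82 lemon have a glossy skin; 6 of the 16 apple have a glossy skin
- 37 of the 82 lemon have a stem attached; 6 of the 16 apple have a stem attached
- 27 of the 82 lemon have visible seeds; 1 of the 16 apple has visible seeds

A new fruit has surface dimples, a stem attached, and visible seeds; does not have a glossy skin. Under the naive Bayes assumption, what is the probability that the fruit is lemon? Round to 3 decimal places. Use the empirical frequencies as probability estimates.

lemon: (82/98) × (9/82) × (50/82) × (37/82) × (27/82) ≈ 0.00831975
apple: (16/98) × (11/16) × (10/16) × (6/16) × (1/16) ≈ 0.00164421
P(lemon | x) = 0.00831975 / 0.00996396 ≈ 0.835

0.835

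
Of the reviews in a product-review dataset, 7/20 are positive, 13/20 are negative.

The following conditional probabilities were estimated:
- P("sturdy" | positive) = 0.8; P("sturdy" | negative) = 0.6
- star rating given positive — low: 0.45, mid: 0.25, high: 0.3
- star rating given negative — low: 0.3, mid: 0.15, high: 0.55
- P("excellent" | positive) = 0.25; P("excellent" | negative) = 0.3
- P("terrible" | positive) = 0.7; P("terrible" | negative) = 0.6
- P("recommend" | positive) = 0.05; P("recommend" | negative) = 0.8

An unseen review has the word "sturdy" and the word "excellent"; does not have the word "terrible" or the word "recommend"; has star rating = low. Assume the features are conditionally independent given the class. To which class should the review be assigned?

positive: 0.35 × 0.8 × 0.45 × 0.25 × (1−0.7) × (1−0.05) = 0.0089775
negative: 0.65 × 0.6 × 0.3 × 0.3 × (1−0.6) × (1−0.8) = 0.002808
Highest score → positive.

positive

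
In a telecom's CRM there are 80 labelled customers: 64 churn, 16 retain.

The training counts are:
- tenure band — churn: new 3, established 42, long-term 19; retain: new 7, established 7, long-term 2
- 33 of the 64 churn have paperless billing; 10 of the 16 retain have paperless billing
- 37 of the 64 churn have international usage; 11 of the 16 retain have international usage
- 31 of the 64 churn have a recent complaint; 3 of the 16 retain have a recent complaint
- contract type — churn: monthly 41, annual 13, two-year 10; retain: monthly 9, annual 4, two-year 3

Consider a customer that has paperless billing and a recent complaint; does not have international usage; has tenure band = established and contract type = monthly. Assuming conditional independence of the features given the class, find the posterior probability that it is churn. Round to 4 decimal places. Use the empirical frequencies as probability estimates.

churn: (64/80) × (42/64) × (33/64) × (27/64) × (31/64) × (41/64) ≈ 0.0354375
retain: (16/80) × (7/16) × (10/16) × (5/16) × (3/16) × (9/16) = 0.0018024444580078125
P(churn | x) = 0.0354375 / 0.0372399444580078125 ≈ 0.9516

0.9516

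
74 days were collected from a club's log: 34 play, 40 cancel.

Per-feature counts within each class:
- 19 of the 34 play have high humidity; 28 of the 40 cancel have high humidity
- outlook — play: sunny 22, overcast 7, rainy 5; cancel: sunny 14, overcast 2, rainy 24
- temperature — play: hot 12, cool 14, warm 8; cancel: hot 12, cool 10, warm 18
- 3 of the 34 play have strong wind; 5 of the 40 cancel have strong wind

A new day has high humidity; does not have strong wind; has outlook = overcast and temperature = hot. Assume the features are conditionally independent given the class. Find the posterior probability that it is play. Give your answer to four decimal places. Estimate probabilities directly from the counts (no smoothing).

play: (34/74) × (19/34) × (7/34) × (12/34) × (31/34) ≈ 0.0170109
cancel: (40/74) × (28/40) × (2/40) × (12/40) × (35/40) ≈ 0.00496622
P(play | x) = 0.0170109 / 0.02197712 ≈ 0.7740

0.7740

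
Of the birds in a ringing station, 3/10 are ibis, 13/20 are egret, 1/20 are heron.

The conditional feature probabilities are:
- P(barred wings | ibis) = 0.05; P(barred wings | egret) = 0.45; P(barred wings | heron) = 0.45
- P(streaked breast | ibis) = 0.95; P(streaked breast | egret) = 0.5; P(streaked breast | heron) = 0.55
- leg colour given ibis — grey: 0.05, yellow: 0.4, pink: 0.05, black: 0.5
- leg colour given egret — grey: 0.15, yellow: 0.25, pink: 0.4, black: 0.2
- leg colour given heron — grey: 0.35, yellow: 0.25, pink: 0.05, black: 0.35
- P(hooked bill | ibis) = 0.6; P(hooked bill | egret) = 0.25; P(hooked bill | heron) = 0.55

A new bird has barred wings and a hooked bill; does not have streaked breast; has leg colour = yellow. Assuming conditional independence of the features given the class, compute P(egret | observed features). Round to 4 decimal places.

0.8532

ibis: 0.3 × 0.05 × (1−0.95) × 0.4 × 0.6 = 0.00018
egret: 0.65 × 0.45 × (1−0.5) × 0.25 × 0.25 = 0.009140625
heron: 0.05 × 0.45 × (1−0.55) × 0.25 × 0.55 = 0.0013921875
P(egret | x) = 0.009140625 / 0.0107128125 ≈ 0.8532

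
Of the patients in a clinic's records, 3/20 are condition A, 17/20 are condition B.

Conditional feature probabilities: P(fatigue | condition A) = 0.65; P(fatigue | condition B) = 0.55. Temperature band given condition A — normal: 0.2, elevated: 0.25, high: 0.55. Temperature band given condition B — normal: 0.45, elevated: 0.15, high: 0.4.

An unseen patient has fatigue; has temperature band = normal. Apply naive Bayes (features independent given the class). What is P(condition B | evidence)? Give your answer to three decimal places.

condition A: 0.15 × 0.65 × 0.2 = 0.0195
condition B: 0.85 × 0.55 × 0.45 = 0.210375
P(condition B | x) = 0.210375 / 0.229875 ≈ 0.915

0.915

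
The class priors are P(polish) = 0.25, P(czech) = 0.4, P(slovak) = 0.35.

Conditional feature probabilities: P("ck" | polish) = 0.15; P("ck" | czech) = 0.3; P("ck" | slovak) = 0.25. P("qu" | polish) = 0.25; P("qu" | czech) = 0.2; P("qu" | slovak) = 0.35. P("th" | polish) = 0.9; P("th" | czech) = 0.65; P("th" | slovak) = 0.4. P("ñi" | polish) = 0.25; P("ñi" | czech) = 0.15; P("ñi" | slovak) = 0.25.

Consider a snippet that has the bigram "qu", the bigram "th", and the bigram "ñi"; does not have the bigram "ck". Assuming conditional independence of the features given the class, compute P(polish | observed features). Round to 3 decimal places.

0.449

polish: 0.25 × (1−0.15) × 0.25 × 0.9 × 0.25 = 0.011953125
czech: 0.4 × (1−0.3) × 0.2 × 0.65 × 0.15 = 0.00546
slovak: 0.35 × (1−0.25) × 0.35 × 0.4 × 0.25 = 0.0091875
P(polish | x) = 0.011953125 / 0.026600625 ≈ 0.449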